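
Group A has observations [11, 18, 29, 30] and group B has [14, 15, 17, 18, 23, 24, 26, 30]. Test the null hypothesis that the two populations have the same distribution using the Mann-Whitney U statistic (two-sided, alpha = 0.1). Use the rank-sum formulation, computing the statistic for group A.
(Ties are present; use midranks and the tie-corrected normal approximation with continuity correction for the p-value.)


Step 1: Combine and sort all 12 observations; assign midranks.
sorted (value, group): (11,X), (14,Y), (15,Y), (17,Y), (18,X), (18,Y), (23,Y), (24,Y), (26,Y), (29,X), (30,X), (30,Y)
ranks: 11->1, 14->2, 15->3, 17->4, 18->5.5, 18->5.5, 23->7, 24->8, 26->9, 29->10, 30->11.5, 30->11.5
Step 2: Rank sum for X: R1 = 1 + 5.5 + 10 + 11.5 = 28.
Step 3: U_X = R1 - n1(n1+1)/2 = 28 - 4*5/2 = 28 - 10 = 18.
       U_Y = n1*n2 - U_X = 32 - 18 = 14.
Step 4: Ties are present, so use the tie-corrected normal approximation (with continuity correction) for the p-value.
Step 5: p-value = 0.798215; compare to alpha = 0.1. fail to reject H0.

U_X = 18, p = 0.798215, fail to reject H0 at alpha = 0.1.


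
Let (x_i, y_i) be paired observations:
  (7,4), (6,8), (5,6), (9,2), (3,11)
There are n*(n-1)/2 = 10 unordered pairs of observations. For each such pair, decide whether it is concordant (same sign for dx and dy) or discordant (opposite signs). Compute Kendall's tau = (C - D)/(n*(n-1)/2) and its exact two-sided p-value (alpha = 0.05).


Step 1: Enumerate the 10 unordered pairs (i,j) with i<j and classify each by sign(x_j-x_i) * sign(y_j-y_i).
  (1,2):dx=-1,dy=+4->D; (1,3):dx=-2,dy=+2->D; (1,4):dx=+2,dy=-2->D; (1,5):dx=-4,dy=+7->D
  (2,3):dx=-1,dy=-2->C; (2,4):dx=+3,dy=-6->D; (2,5):dx=-3,dy=+3->D; (3,4):dx=+4,dy=-4->D
  (3,5):dx=-2,dy=+5->D; (4,5):dx=-6,dy=+9->D
Step 2: C = 1, D = 9, total pairs = 10.
Step 3: tau = (C - D)/(n(n-1)/2) = (1 - 9)/10 = -0.800000.
Step 4: Exact two-sided p-value (enumerate n! = 120 permutations of y under H0): p = 0.083333.
Step 5: alpha = 0.05. fail to reject H0.

tau_b = -0.8000 (C=1, D=9), p = 0.083333, fail to reject H0.


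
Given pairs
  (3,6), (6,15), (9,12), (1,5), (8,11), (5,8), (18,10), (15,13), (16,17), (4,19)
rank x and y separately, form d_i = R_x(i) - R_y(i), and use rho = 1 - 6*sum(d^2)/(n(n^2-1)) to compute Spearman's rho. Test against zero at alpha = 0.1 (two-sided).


Step 1: Rank x and y separately (midranks; no ties here).
rank(x): 3->2, 6->5, 9->7, 1->1, 8->6, 5->4, 18->10, 15->8, 16->9, 4->3
rank(y): 6->2, 15->8, 12->6, 5->1, 11->5, 8->3, 10->4, 13->7, 17->9, 19->10
Step 2: d_i = R_x(i) - R_y(i); compute d_i^2.
  (2-2)^2=0, (5-8)^2=9, (7-6)^2=1, (1-1)^2=0, (6-5)^2=1, (4-3)^2=1, (10-4)^2=36, (8-7)^2=1, (9-9)^2=0, (3-10)^2=49
sum(d^2) = 98.
Step 3: rho = 1 - 6*98 / (10*(10^2 - 1)) = 1 - 588/990 = 0.406061.
Step 4: Under H0, t = rho * sqrt((n-2)/(1-rho^2)) = 1.2568 ~ t(8).
Step 5: Two-sided p-value from the t-distribution with 8 df = 0.244282.
Step 6: alpha = 0.1. fail to reject H0.

rho = 0.4061, p = 0.244282, fail to reject H0 at alpha = 0.1.


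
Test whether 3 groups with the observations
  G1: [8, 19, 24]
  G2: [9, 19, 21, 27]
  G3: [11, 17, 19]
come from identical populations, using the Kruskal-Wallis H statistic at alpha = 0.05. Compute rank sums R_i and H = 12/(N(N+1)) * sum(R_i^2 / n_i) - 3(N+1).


Step 1: Combine all N = 10 observations and assign midranks.
sorted (value, group, rank): (8,G1,1), (9,G2,2), (11,G3,3), (17,G3,4), (19,G1,6), (19,G2,6), (19,G3,6), (21,G2,8), (24,G1,9), (27,G2,10)
Step 2: Sum ranks within each group.
R_1 = 16 (n_1 = 3)
R_2 = 26 (n_2 = 4)
R_3 = 13 (n_3 = 3)
Step 3: H = 12/(N(N+1)) * sum(R_i^2/n_i) - 3(N+1)
     = 12/(10*11) * (16^2/3 + 26^2/4 + 13^2/3) - 3*11
     = 0.109091 * 310.667 - 33
     = 0.890909.
Step 4: Ties present; correction factor C = 1 - 24/(10^3 - 10) = 0.975758. Corrected H = 0.890909 / 0.975758 = 0.913043.
Step 5: Under H0, H ~ chi^2(2); p-value = 0.633483.
Step 6: alpha = 0.05. fail to reject H0.

H = 0.9130, df = 2, p = 0.633483, fail to reject H0.


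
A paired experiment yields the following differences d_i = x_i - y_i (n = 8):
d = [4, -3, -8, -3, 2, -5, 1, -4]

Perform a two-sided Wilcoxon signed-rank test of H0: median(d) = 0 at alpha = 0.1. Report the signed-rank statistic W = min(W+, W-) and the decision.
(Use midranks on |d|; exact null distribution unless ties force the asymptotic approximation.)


Step 1: Drop any zero differences (none here) and take |d_i|.
|d| = [4, 3, 8, 3, 2, 5, 1, 4]
Step 2: Midrank |d_i| (ties get averaged ranks).
ranks: |4|->5.5, |3|->3.5, |8|->8, |3|->3.5, |2|->2, |5|->7, |1|->1, |4|->5.5
Step 3: Attach original signs; sum ranks with positive sign and with negative sign.
W+ = 5.5 + 2 + 1 = 8.5
W- = 3.5 + 8 + 3.5 + 7 + 5.5 = 27.5
(Check: W+ + W- = 36 should equal n(n+1)/2 = 36.)
Step 4: Test statistic W = min(W+, W-) = 8.5.
Step 5: Ties in |d|, so use the tie-corrected normal approximation.
        E[W] = n(n+1)/4 = 8*9/4 = 18.
        Tie groups: |d|=3 (t=2), |d|=4 (t=2); sum(t^3 - t) = 12.
        Var[W] = n(n+1)(2n+1)/24 - sum(t^3-t)/48 = 1224/24 - 12/48 = 50.75.
        z = (W - E[W]) / sqrt(Var[W]) = (8.5 - 18) / 7.1239 = -1.3335.
        Two-sided p = 2*Phi(z) = 0.182355.
Step 6: alpha = 0.1. fail to reject H0.

W+ = 8.5, W- = 27.5, W = min = 8.5, p = 0.182355, fail to reject H0.


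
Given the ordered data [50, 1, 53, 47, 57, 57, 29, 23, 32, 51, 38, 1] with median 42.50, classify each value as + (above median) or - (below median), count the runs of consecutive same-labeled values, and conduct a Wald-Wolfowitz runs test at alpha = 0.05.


Step 1: Compute median = 42.50; label A = above, B = below.
Labels in order: ABAAAABBBABB  (n_A = 6, n_B = 6)
Step 2: Count runs R = 6.
Step 3: Under H0 (random ordering), E[R] = 2*n_A*n_B/(n_A+n_B) + 1 = 2*6*6/12 + 1 = 7.0000.
        Var[R] = 2*n_A*n_B*(2*n_A*n_B - n_A - n_B) / ((n_A+n_B)^2 * (n_A+n_B-1)) = 4320/1584 = 2.7273.
        SD[R] = 1.6514.
Step 4: Continuity-corrected z = (R + 0.5 - E[R]) / SD[R] = (6 + 0.5 - 7.0000) / 1.6514 = -0.3028.
Step 5: Two-sided p-value via normal approximation = 2*(1 - Phi(|z|)) = 0.762069.
Step 6: alpha = 0.05. fail to reject H0.

R = 6, z = -0.3028, p = 0.762069, fail to reject H0.


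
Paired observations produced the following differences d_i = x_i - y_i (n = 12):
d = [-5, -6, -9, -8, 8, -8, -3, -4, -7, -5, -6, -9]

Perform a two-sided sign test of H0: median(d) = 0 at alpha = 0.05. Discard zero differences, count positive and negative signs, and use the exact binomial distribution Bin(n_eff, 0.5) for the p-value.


Step 1: Discard zero differences. Original n = 12; n_eff = number of nonzero differences = 12.
Nonzero differences (with sign): -5, -6, -9, -8, +8, -8, -3, -4, -7, -5, -6, -9
Step 2: Count signs: positive = 1, negative = 11.
Step 3: Under H0: P(positive) = 0.5, so the number of positives S ~ Bin(12, 0.5).
Step 4: Two-sided exact p-value = sum of Bin(12,0.5) probabilities at or below the observed probability = 0.006348.
Step 5: alpha = 0.05. reject H0.

n_eff = 12, pos = 1, neg = 11, p = 0.006348, reject H0.


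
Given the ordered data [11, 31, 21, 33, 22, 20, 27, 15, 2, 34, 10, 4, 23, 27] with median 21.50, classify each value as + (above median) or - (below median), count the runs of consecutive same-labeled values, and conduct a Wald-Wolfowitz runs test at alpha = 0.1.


Step 1: Compute median = 21.50; label A = above, B = below.
Labels in order: BABAABABBABBAA  (n_A = 7, n_B = 7)
Step 2: Count runs R = 10.
Step 3: Under H0 (random ordering), E[R] = 2*n_A*n_B/(n_A+n_B) + 1 = 2*7*7/14 + 1 = 8.0000.
        Var[R] = 2*n_A*n_B*(2*n_A*n_B - n_A - n_B) / ((n_A+n_B)^2 * (n_A+n_B-1)) = 8232/2548 = 3.2308.
        SD[R] = 1.7974.
Step 4: Continuity-corrected z = (R - 0.5 - E[R]) / SD[R] = (10 - 0.5 - 8.0000) / 1.7974 = 0.8345.
Step 5: Two-sided p-value via normal approximation = 2*(1 - Phi(|z|)) = 0.403986.
Step 6: alpha = 0.1. fail to reject H0.

R = 10, z = 0.8345, p = 0.403986, fail to reject H0.


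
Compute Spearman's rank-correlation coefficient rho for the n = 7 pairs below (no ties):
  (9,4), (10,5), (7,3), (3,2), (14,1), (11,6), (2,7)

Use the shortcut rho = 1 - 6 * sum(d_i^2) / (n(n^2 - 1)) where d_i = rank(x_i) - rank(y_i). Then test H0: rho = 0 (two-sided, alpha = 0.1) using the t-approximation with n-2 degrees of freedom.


Step 1: Rank x and y separately (midranks; no ties here).
rank(x): 9->4, 10->5, 7->3, 3->2, 14->7, 11->6, 2->1
rank(y): 4->4, 5->5, 3->3, 2->2, 1->1, 6->6, 7->7
Step 2: d_i = R_x(i) - R_y(i); compute d_i^2.
  (4-4)^2=0, (5-5)^2=0, (3-3)^2=0, (2-2)^2=0, (7-1)^2=36, (6-6)^2=0, (1-7)^2=36
sum(d^2) = 72.
Step 3: rho = 1 - 6*72 / (7*(7^2 - 1)) = 1 - 432/336 = -0.285714.
Step 4: Under H0, t = rho * sqrt((n-2)/(1-rho^2)) = -0.6667 ~ t(5).
Step 5: Two-sided p-value from the t-distribution with 5 df = 0.534509.
Step 6: alpha = 0.1. fail to reject H0.

rho = -0.2857, p = 0.534509, fail to reject H0 at alpha = 0.1.


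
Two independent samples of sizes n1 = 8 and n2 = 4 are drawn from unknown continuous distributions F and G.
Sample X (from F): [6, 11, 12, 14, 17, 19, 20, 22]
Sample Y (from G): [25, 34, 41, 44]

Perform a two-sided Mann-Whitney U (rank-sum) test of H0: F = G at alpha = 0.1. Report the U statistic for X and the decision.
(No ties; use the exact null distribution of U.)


Step 1: Combine and sort all 12 observations; assign midranks.
sorted (value, group): (6,X), (11,X), (12,X), (14,X), (17,X), (19,X), (20,X), (22,X), (25,Y), (34,Y), (41,Y), (44,Y)
ranks: 6->1, 11->2, 12->3, 14->4, 17->5, 19->6, 20->7, 22->8, 25->9, 34->10, 41->11, 44->12
Step 2: Rank sum for X: R1 = 1 + 2 + 3 + 4 + 5 + 6 + 7 + 8 = 36.
Step 3: U_X = R1 - n1(n1+1)/2 = 36 - 8*9/2 = 36 - 36 = 0.
       U_Y = n1*n2 - U_X = 32 - 0 = 32.
Step 4: No ties, so the exact null distribution of U (based on enumerating the C(12,8) = 495 equally likely rank assignments) gives the two-sided p-value.
Step 5: p-value = 0.004040; compare to alpha = 0.1. reject H0.

U_X = 0, p = 0.004040, reject H0 at alpha = 0.1.


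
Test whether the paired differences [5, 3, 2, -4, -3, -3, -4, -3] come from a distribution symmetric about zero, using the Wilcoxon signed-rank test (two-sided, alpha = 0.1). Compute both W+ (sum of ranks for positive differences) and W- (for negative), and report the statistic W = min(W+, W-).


Step 1: Drop any zero differences (none here) and take |d_i|.
|d| = [5, 3, 2, 4, 3, 3, 4, 3]
Step 2: Midrank |d_i| (ties get averaged ranks).
ranks: |5|->8, |3|->3.5, |2|->1, |4|->6.5, |3|->3.5, |3|->3.5, |4|->6.5, |3|->3.5
Step 3: Attach original signs; sum ranks with positive sign and with negative sign.
W+ = 8 + 3.5 + 1 = 12.5
W- = 6.5 + 3.5 + 3.5 + 6.5 + 3.5 = 23.5
(Check: W+ + W- = 36 should equal n(n+1)/2 = 36.)
Step 4: Test statistic W = min(W+, W-) = 12.5.
Step 5: Ties in |d|, so use the tie-corrected normal approximation.
        E[W] = n(n+1)/4 = 8*9/4 = 18.
        Tie groups: |d|=3 (t=4), |d|=4 (t=2); sum(t^3 - t) = 66.
        Var[W] = n(n+1)(2n+1)/24 - sum(t^3-t)/48 = 1224/24 - 66/48 = 49.625.
        z = (W - E[W]) / sqrt(Var[W]) = (12.5 - 18) / 7.0445 = -0.7808.
        Two-sided p = 2*Phi(z) = 0.434949.
Step 6: alpha = 0.1. fail to reject H0.

W+ = 12.5, W- = 23.5, W = min = 12.5, p = 0.434949, fail to reject H0.


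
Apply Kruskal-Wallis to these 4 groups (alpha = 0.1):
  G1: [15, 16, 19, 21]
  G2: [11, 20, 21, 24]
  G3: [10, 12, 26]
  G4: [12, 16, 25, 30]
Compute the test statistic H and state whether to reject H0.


Step 1: Combine all N = 15 observations and assign midranks.
sorted (value, group, rank): (10,G3,1), (11,G2,2), (12,G3,3.5), (12,G4,3.5), (15,G1,5), (16,G1,6.5), (16,G4,6.5), (19,G1,8), (20,G2,9), (21,G1,10.5), (21,G2,10.5), (24,G2,12), (25,G4,13), (26,G3,14), (30,G4,15)
Step 2: Sum ranks within each group.
R_1 = 30 (n_1 = 4)
R_2 = 33.5 (n_2 = 4)
R_3 = 18.5 (n_3 = 3)
R_4 = 38 (n_4 = 4)
Step 3: H = 12/(N(N+1)) * sum(R_i^2/n_i) - 3(N+1)
     = 12/(15*16) * (30^2/4 + 33.5^2/4 + 18.5^2/3 + 38^2/4) - 3*16
     = 0.050000 * 980.646 - 48
     = 1.032292.
Step 4: Ties present; correction factor C = 1 - 18/(15^3 - 15) = 0.994643. Corrected H = 1.032292 / 0.994643 = 1.037852.
Step 5: Under H0, H ~ chi^2(3); p-value = 0.792094.
Step 6: alpha = 0.1. fail to reject H0.

H = 1.0379, df = 3, p = 0.792094, fail to reject H0.


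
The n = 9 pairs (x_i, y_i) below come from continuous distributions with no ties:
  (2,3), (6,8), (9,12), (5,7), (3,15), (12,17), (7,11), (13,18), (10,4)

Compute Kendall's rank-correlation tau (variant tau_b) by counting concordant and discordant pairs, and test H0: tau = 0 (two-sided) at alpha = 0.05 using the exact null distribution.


Step 1: Enumerate the 36 unordered pairs (i,j) with i<j and classify each by sign(x_j-x_i) * sign(y_j-y_i).
  (1,2):dx=+4,dy=+5->C; (1,3):dx=+7,dy=+9->C; (1,4):dx=+3,dy=+4->C; (1,5):dx=+1,dy=+12->C
  (1,6):dx=+10,dy=+14->C; (1,7):dx=+5,dy=+8->C; (1,8):dx=+11,dy=+15->C; (1,9):dx=+8,dy=+1->C
  (2,3):dx=+3,dy=+4->C; (2,4):dx=-1,dy=-1->C; (2,5):dx=-3,dy=+7->D; (2,6):dx=+6,dy=+9->C
  (2,7):dx=+1,dy=+3->C; (2,8):dx=+7,dy=+10->C; (2,9):dx=+4,dy=-4->D; (3,4):dx=-4,dy=-5->C
  (3,5):dx=-6,dy=+3->D; (3,6):dx=+3,dy=+5->C; (3,7):dx=-2,dy=-1->C; (3,8):dx=+4,dy=+6->C
  (3,9):dx=+1,dy=-8->D; (4,5):dx=-2,dy=+8->D; (4,6):dx=+7,dy=+10->C; (4,7):dx=+2,dy=+4->C
  (4,8):dx=+8,dy=+11->C; (4,9):dx=+5,dy=-3->D; (5,6):dx=+9,dy=+2->C; (5,7):dx=+4,dy=-4->D
  (5,8):dx=+10,dy=+3->C; (5,9):dx=+7,dy=-11->D; (6,7):dx=-5,dy=-6->C; (6,8):dx=+1,dy=+1->C
  (6,9):dx=-2,dy=-13->C; (7,8):dx=+6,dy=+7->C; (7,9):dx=+3,dy=-7->D; (8,9):dx=-3,dy=-14->C
Step 2: C = 27, D = 9, total pairs = 36.
Step 3: tau = (C - D)/(n(n-1)/2) = (27 - 9)/36 = 0.500000.
Step 4: Exact two-sided p-value (enumerate n! = 362880 permutations of y under H0): p = 0.075176.
Step 5: alpha = 0.05. fail to reject H0.

tau_b = 0.5000 (C=27, D=9), p = 0.075176, fail to reject H0.


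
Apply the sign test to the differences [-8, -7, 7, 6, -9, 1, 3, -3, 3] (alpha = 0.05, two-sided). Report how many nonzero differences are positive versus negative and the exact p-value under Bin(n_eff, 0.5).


Step 1: Discard zero differences. Original n = 9; n_eff = number of nonzero differences = 9.
Nonzero differences (with sign): -8, -7, +7, +6, -9, +1, +3, -3, +3
Step 2: Count signs: positive = 5, negative = 4.
Step 3: Under H0: P(positive) = 0.5, so the number of positives S ~ Bin(9, 0.5).
Step 4: Two-sided exact p-value = sum of Bin(9,0.5) probabilities at or below the observed probability = 1.000000.
Step 5: alpha = 0.05. fail to reject H0.

n_eff = 9, pos = 5, neg = 4, p = 1.000000, fail to reject H0.


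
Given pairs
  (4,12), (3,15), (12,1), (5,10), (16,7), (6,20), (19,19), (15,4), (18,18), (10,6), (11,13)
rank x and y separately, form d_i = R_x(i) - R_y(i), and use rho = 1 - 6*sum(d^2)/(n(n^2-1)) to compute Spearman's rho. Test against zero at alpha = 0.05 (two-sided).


Step 1: Rank x and y separately (midranks; no ties here).
rank(x): 4->2, 3->1, 12->7, 5->3, 16->9, 6->4, 19->11, 15->8, 18->10, 10->5, 11->6
rank(y): 12->6, 15->8, 1->1, 10->5, 7->4, 20->11, 19->10, 4->2, 18->9, 6->3, 13->7
Step 2: d_i = R_x(i) - R_y(i); compute d_i^2.
  (2-6)^2=16, (1-8)^2=49, (7-1)^2=36, (3-5)^2=4, (9-4)^2=25, (4-11)^2=49, (11-10)^2=1, (8-2)^2=36, (10-9)^2=1, (5-3)^2=4, (6-7)^2=1
sum(d^2) = 222.
Step 3: rho = 1 - 6*222 / (11*(11^2 - 1)) = 1 - 1332/1320 = -0.009091.
Step 4: Under H0, t = rho * sqrt((n-2)/(1-rho^2)) = -0.0273 ~ t(9).
Step 5: Two-sided p-value from the t-distribution with 9 df = 0.978837.
Step 6: alpha = 0.05. fail to reject H0.

rho = -0.0091, p = 0.978837, fail to reject H0 at alpha = 0.05.


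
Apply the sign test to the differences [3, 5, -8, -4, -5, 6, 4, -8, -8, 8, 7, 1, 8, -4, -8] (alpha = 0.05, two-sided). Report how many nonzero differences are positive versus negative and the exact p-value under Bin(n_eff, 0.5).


Step 1: Discard zero differences. Original n = 15; n_eff = number of nonzero differences = 15.
Nonzero differences (with sign): +3, +5, -8, -4, -5, +6, +4, -8, -8, +8, +7, +1, +8, -4, -8
Step 2: Count signs: positive = 8, negative = 7.
Step 3: Under H0: P(positive) = 0.5, so the number of positives S ~ Bin(15, 0.5).
Step 4: Two-sided exact p-value = sum of Bin(15,0.5) probabilities at or below the observed probability = 1.000000.
Step 5: alpha = 0.05. fail to reject H0.

n_eff = 15, pos = 8, neg = 7, p = 1.000000, fail to reject H0.


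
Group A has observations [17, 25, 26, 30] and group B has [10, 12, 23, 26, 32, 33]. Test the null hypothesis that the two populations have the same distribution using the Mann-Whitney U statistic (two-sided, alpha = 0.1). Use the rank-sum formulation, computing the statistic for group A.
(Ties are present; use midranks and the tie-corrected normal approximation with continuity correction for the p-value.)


Step 1: Combine and sort all 10 observations; assign midranks.
sorted (value, group): (10,Y), (12,Y), (17,X), (23,Y), (25,X), (26,X), (26,Y), (30,X), (32,Y), (33,Y)
ranks: 10->1, 12->2, 17->3, 23->4, 25->5, 26->6.5, 26->6.5, 30->8, 32->9, 33->10
Step 2: Rank sum for X: R1 = 3 + 5 + 6.5 + 8 = 22.5.
Step 3: U_X = R1 - n1(n1+1)/2 = 22.5 - 4*5/2 = 22.5 - 10 = 12.5.
       U_Y = n1*n2 - U_X = 24 - 12.5 = 11.5.
Step 4: Ties are present, so use the tie-corrected normal approximation (with continuity correction) for the p-value.
Step 5: p-value = 1.000000; compare to alpha = 0.1. fail to reject H0.

U_X = 12.5, p = 1.000000, fail to reject H0 at alpha = 0.1.


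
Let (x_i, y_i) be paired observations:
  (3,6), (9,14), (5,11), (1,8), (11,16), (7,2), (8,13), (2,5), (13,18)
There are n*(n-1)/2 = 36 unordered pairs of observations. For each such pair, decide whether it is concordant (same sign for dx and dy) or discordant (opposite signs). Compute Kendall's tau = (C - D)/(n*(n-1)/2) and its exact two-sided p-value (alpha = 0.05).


Step 1: Enumerate the 36 unordered pairs (i,j) with i<j and classify each by sign(x_j-x_i) * sign(y_j-y_i).
  (1,2):dx=+6,dy=+8->C; (1,3):dx=+2,dy=+5->C; (1,4):dx=-2,dy=+2->D; (1,5):dx=+8,dy=+10->C
  (1,6):dx=+4,dy=-4->D; (1,7):dx=+5,dy=+7->C; (1,8):dx=-1,dy=-1->C; (1,9):dx=+10,dy=+12->C
  (2,3):dx=-4,dy=-3->C; (2,4):dx=-8,dy=-6->C; (2,5):dx=+2,dy=+2->C; (2,6):dx=-2,dy=-12->C
  (2,7):dx=-1,dy=-1->C; (2,8):dx=-7,dy=-9->C; (2,9):dx=+4,dy=+4->C; (3,4):dx=-4,dy=-3->C
  (3,5):dx=+6,dy=+5->C; (3,6):dx=+2,dy=-9->D; (3,7):dx=+3,dy=+2->C; (3,8):dx=-3,dy=-6->C
  (3,9):dx=+8,dy=+7->C; (4,5):dx=+10,dy=+8->C; (4,6):dx=+6,dy=-6->D; (4,7):dx=+7,dy=+5->C
  (4,8):dx=+1,dy=-3->D; (4,9):dx=+12,dy=+10->C; (5,6):dx=-4,dy=-14->C; (5,7):dx=-3,dy=-3->C
  (5,8):dx=-9,dy=-11->C; (5,9):dx=+2,dy=+2->C; (6,7):dx=+1,dy=+11->C; (6,8):dx=-5,dy=+3->D
  (6,9):dx=+6,dy=+16->C; (7,8):dx=-6,dy=-8->C; (7,9):dx=+5,dy=+5->C; (8,9):dx=+11,dy=+13->C
Step 2: C = 30, D = 6, total pairs = 36.
Step 3: tau = (C - D)/(n(n-1)/2) = (30 - 6)/36 = 0.666667.
Step 4: Exact two-sided p-value (enumerate n! = 362880 permutations of y under H0): p = 0.012665.
Step 5: alpha = 0.05. reject H0.

tau_b = 0.6667 (C=30, D=6), p = 0.012665, reject H0.


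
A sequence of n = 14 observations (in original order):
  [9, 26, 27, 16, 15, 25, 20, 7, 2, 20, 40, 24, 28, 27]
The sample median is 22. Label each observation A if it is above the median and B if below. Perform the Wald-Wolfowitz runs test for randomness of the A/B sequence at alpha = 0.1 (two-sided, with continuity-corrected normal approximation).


Step 1: Compute median = 22; label A = above, B = below.
Labels in order: BAABBABBBBAAAA  (n_A = 7, n_B = 7)
Step 2: Count runs R = 6.
Step 3: Under H0 (random ordering), E[R] = 2*n_A*n_B/(n_A+n_B) + 1 = 2*7*7/14 + 1 = 8.0000.
        Var[R] = 2*n_A*n_B*(2*n_A*n_B - n_A - n_B) / ((n_A+n_B)^2 * (n_A+n_B-1)) = 8232/2548 = 3.2308.
        SD[R] = 1.7974.
Step 4: Continuity-corrected z = (R + 0.5 - E[R]) / SD[R] = (6 + 0.5 - 8.0000) / 1.7974 = -0.8345.
Step 5: Two-sided p-value via normal approximation = 2*(1 - Phi(|z|)) = 0.403986.
Step 6: alpha = 0.1. fail to reject H0.

R = 6, z = -0.8345, p = 0.403986, fail to reject H0.


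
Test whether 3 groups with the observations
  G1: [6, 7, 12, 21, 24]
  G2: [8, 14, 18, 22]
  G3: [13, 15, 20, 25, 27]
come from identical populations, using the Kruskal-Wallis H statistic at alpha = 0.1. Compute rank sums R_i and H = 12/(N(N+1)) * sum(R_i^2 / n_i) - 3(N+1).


Step 1: Combine all N = 14 observations and assign midranks.
sorted (value, group, rank): (6,G1,1), (7,G1,2), (8,G2,3), (12,G1,4), (13,G3,5), (14,G2,6), (15,G3,7), (18,G2,8), (20,G3,9), (21,G1,10), (22,G2,11), (24,G1,12), (25,G3,13), (27,G3,14)
Step 2: Sum ranks within each group.
R_1 = 29 (n_1 = 5)
R_2 = 28 (n_2 = 4)
R_3 = 48 (n_3 = 5)
Step 3: H = 12/(N(N+1)) * sum(R_i^2/n_i) - 3(N+1)
     = 12/(14*15) * (29^2/5 + 28^2/4 + 48^2/5) - 3*15
     = 0.057143 * 825 - 45
     = 2.142857.
Step 4: No ties, so H is used without correction.
Step 5: Under H0, H ~ chi^2(2); p-value = 0.342519.
Step 6: alpha = 0.1. fail to reject H0.

H = 2.1429, df = 2, p = 0.342519, fail to reject H0.


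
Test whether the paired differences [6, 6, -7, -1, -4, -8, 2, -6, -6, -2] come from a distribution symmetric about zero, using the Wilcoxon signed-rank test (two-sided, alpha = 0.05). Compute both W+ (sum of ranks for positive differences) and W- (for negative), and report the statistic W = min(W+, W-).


Step 1: Drop any zero differences (none here) and take |d_i|.
|d| = [6, 6, 7, 1, 4, 8, 2, 6, 6, 2]
Step 2: Midrank |d_i| (ties get averaged ranks).
ranks: |6|->6.5, |6|->6.5, |7|->9, |1|->1, |4|->4, |8|->10, |2|->2.5, |6|->6.5, |6|->6.5, |2|->2.5
Step 3: Attach original signs; sum ranks with positive sign and with negative sign.
W+ = 6.5 + 6.5 + 2.5 = 15.5
W- = 9 + 1 + 4 + 10 + 6.5 + 6.5 + 2.5 = 39.5
(Check: W+ + W- = 55 should equal n(n+1)/2 = 55.)
Step 4: Test statistic W = min(W+, W-) = 15.5.
Step 5: Ties in |d|, so use the tie-corrected normal approximation.
        E[W] = n(n+1)/4 = 10*11/4 = 27.5.
        Tie groups: |d|=2 (t=2), |d|=6 (t=4); sum(t^3 - t) = 66.
        Var[W] = n(n+1)(2n+1)/24 - sum(t^3-t)/48 = 2310/24 - 66/48 = 94.875.
        z = (W - E[W]) / sqrt(Var[W]) = (15.5 - 27.5) / 9.7404 = -1.2320.
        Two-sided p = 2*Phi(z) = 0.217955.
Step 6: alpha = 0.05. fail to reject H0.

W+ = 15.5, W- = 39.5, W = min = 15.5, p = 0.217955, fail to reject H0.


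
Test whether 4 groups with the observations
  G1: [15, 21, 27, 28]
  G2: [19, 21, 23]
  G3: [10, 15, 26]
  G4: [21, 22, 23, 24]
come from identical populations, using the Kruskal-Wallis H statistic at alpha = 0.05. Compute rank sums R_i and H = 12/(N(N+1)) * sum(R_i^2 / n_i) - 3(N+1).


Step 1: Combine all N = 14 observations and assign midranks.
sorted (value, group, rank): (10,G3,1), (15,G1,2.5), (15,G3,2.5), (19,G2,4), (21,G1,6), (21,G2,6), (21,G4,6), (22,G4,8), (23,G2,9.5), (23,G4,9.5), (24,G4,11), (26,G3,12), (27,G1,13), (28,G1,14)
Step 2: Sum ranks within each group.
R_1 = 35.5 (n_1 = 4)
R_2 = 19.5 (n_2 = 3)
R_3 = 15.5 (n_3 = 3)
R_4 = 34.5 (n_4 = 4)
Step 3: H = 12/(N(N+1)) * sum(R_i^2/n_i) - 3(N+1)
     = 12/(14*15) * (35.5^2/4 + 19.5^2/3 + 15.5^2/3 + 34.5^2/4) - 3*15
     = 0.057143 * 819.458 - 45
     = 1.826190.
Step 4: Ties present; correction factor C = 1 - 36/(14^3 - 14) = 0.986813. Corrected H = 1.826190 / 0.986813 = 1.850594.
Step 5: Under H0, H ~ chi^2(3); p-value = 0.603988.
Step 6: alpha = 0.05. fail to reject H0.

H = 1.8506, df = 3, p = 0.603988, fail to reject H0.


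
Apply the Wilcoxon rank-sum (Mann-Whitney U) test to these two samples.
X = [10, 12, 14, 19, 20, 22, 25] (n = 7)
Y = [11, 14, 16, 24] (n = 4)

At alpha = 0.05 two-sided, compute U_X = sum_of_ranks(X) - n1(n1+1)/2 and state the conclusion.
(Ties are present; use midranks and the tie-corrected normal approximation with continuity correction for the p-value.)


Step 1: Combine and sort all 11 observations; assign midranks.
sorted (value, group): (10,X), (11,Y), (12,X), (14,X), (14,Y), (16,Y), (19,X), (20,X), (22,X), (24,Y), (25,X)
ranks: 10->1, 11->2, 12->3, 14->4.5, 14->4.5, 16->6, 19->7, 20->8, 22->9, 24->10, 25->11
Step 2: Rank sum for X: R1 = 1 + 3 + 4.5 + 7 + 8 + 9 + 11 = 43.5.
Step 3: U_X = R1 - n1(n1+1)/2 = 43.5 - 7*8/2 = 43.5 - 28 = 15.5.
       U_Y = n1*n2 - U_X = 28 - 15.5 = 12.5.
Step 4: Ties are present, so use the tie-corrected normal approximation (with continuity correction) for the p-value.
Step 5: p-value = 0.849769; compare to alpha = 0.05. fail to reject H0.

U_X = 15.5, p = 0.849769, fail to reject H0 at alpha = 0.05.


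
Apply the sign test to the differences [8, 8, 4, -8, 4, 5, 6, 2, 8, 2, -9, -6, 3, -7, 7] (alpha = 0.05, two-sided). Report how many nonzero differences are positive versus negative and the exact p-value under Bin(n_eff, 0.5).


Step 1: Discard zero differences. Original n = 15; n_eff = number of nonzero differences = 15.
Nonzero differences (with sign): +8, +8, +4, -8, +4, +5, +6, +2, +8, +2, -9, -6, +3, -7, +7
Step 2: Count signs: positive = 11, negative = 4.
Step 3: Under H0: P(positive) = 0.5, so the number of positives S ~ Bin(15, 0.5).
Step 4: Two-sided exact p-value = sum of Bin(15,0.5) probabilities at or below the observed probability = 0.118469.
Step 5: alpha = 0.05. fail to reject H0.

n_eff = 15, pos = 11, neg = 4, p = 0.118469, fail to reject H0.


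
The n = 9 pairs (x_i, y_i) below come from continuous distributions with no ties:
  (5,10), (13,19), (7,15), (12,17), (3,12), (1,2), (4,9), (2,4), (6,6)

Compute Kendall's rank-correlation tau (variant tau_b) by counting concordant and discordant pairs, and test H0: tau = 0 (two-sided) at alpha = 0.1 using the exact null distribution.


Step 1: Enumerate the 36 unordered pairs (i,j) with i<j and classify each by sign(x_j-x_i) * sign(y_j-y_i).
  (1,2):dx=+8,dy=+9->C; (1,3):dx=+2,dy=+5->C; (1,4):dx=+7,dy=+7->C; (1,5):dx=-2,dy=+2->D
  (1,6):dx=-4,dy=-8->C; (1,7):dx=-1,dy=-1->C; (1,8):dx=-3,dy=-6->C; (1,9):dx=+1,dy=-4->D
  (2,3):dx=-6,dy=-4->C; (2,4):dx=-1,dy=-2->C; (2,5):dx=-10,dy=-7->C; (2,6):dx=-12,dy=-17->C
  (2,7):dx=-9,dy=-10->C; (2,8):dx=-11,dy=-15->C; (2,9):dx=-7,dy=-13->C; (3,4):dx=+5,dy=+2->C
  (3,5):dx=-4,dy=-3->C; (3,6):dx=-6,dy=-13->C; (3,7):dx=-3,dy=-6->C; (3,8):dx=-5,dy=-11->C
  (3,9):dx=-1,dy=-9->C; (4,5):dx=-9,dy=-5->C; (4,6):dx=-11,dy=-15->C; (4,7):dx=-8,dy=-8->C
  (4,8):dx=-10,dy=-13->C; (4,9):dx=-6,dy=-11->C; (5,6):dx=-2,dy=-10->C; (5,7):dx=+1,dy=-3->D
  (5,8):dx=-1,dy=-8->C; (5,9):dx=+3,dy=-6->D; (6,7):dx=+3,dy=+7->C; (6,8):dx=+1,dy=+2->C
  (6,9):dx=+5,dy=+4->C; (7,8):dx=-2,dy=-5->C; (7,9):dx=+2,dy=-3->D; (8,9):dx=+4,dy=+2->C
Step 2: C = 31, D = 5, total pairs = 36.
Step 3: tau = (C - D)/(n(n-1)/2) = (31 - 5)/36 = 0.722222.
Step 4: Exact two-sided p-value (enumerate n! = 362880 permutations of y under H0): p = 0.005886.
Step 5: alpha = 0.1. reject H0.

tau_b = 0.7222 (C=31, D=5), p = 0.005886, reject H0.


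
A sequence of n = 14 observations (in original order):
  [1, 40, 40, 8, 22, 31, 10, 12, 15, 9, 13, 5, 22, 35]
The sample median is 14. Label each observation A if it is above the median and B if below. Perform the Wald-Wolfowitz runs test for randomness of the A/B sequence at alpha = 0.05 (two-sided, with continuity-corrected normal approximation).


Step 1: Compute median = 14; label A = above, B = below.
Labels in order: BAABAABBABBBAA  (n_A = 7, n_B = 7)
Step 2: Count runs R = 8.
Step 3: Under H0 (random ordering), E[R] = 2*n_A*n_B/(n_A+n_B) + 1 = 2*7*7/14 + 1 = 8.0000.
        Var[R] = 2*n_A*n_B*(2*n_A*n_B - n_A - n_B) / ((n_A+n_B)^2 * (n_A+n_B-1)) = 8232/2548 = 3.2308.
        SD[R] = 1.7974.
Step 4: R = E[R], so z = 0 with no continuity correction.
Step 5: Two-sided p-value via normal approximation = 2*(1 - Phi(|z|)) = 1.000000.
Step 6: alpha = 0.05. fail to reject H0.

R = 8, z = 0.0000, p = 1.000000, fail to reject H0.


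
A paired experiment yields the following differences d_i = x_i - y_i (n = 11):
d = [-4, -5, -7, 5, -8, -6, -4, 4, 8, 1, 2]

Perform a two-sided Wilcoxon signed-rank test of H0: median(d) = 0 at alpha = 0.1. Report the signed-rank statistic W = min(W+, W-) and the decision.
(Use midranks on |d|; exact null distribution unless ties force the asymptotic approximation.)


Step 1: Drop any zero differences (none here) and take |d_i|.
|d| = [4, 5, 7, 5, 8, 6, 4, 4, 8, 1, 2]
Step 2: Midrank |d_i| (ties get averaged ranks).
ranks: |4|->4, |5|->6.5, |7|->9, |5|->6.5, |8|->10.5, |6|->8, |4|->4, |4|->4, |8|->10.5, |1|->1, |2|->2
Step 3: Attach original signs; sum ranks with positive sign and with negative sign.
W+ = 6.5 + 4 + 10.5 + 1 + 2 = 24
W- = 4 + 6.5 + 9 + 10.5 + 8 + 4 = 42
(Check: W+ + W- = 66 should equal n(n+1)/2 = 66.)
Step 4: Test statistic W = min(W+, W-) = 24.
Step 5: Ties in |d|, so use the tie-corrected normal approximation.
        E[W] = n(n+1)/4 = 11*12/4 = 33.
        Tie groups: |d|=4 (t=3), |d|=5 (t=2), |d|=8 (t=2); sum(t^3 - t) = 36.
        Var[W] = n(n+1)(2n+1)/24 - sum(t^3-t)/48 = 3036/24 - 36/48 = 125.75.
        z = (W - E[W]) / sqrt(Var[W]) = (24 - 33) / 11.2138 = -0.8026.
        Two-sided p = 2*Phi(z) = 0.422217.
Step 6: alpha = 0.1. fail to reject H0.

W+ = 24, W- = 42, W = min = 24, p = 0.422217, fail to reject H0.


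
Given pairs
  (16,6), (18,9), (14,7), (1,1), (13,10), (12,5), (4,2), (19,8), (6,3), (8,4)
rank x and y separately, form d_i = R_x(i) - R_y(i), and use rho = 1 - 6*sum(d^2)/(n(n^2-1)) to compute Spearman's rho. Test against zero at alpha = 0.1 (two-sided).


Step 1: Rank x and y separately (midranks; no ties here).
rank(x): 16->8, 18->9, 14->7, 1->1, 13->6, 12->5, 4->2, 19->10, 6->3, 8->4
rank(y): 6->6, 9->9, 7->7, 1->1, 10->10, 5->5, 2->2, 8->8, 3->3, 4->4
Step 2: d_i = R_x(i) - R_y(i); compute d_i^2.
  (8-6)^2=4, (9-9)^2=0, (7-7)^2=0, (1-1)^2=0, (6-10)^2=16, (5-5)^2=0, (2-2)^2=0, (10-8)^2=4, (3-3)^2=0, (4-4)^2=0
sum(d^2) = 24.
Step 3: rho = 1 - 6*24 / (10*(10^2 - 1)) = 1 - 144/990 = 0.854545.
Step 4: Under H0, t = rho * sqrt((n-2)/(1-rho^2)) = 4.6537 ~ t(8).
Step 5: Two-sided p-value from the t-distribution with 8 df = 0.001637.
Step 6: alpha = 0.1. reject H0.

rho = 0.8545, p = 0.001637, reject H0 at alpha = 0.1.


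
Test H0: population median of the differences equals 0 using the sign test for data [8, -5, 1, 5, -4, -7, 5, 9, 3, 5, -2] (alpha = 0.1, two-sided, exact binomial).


Step 1: Discard zero differences. Original n = 11; n_eff = number of nonzero differences = 11.
Nonzero differences (with sign): +8, -5, +1, +5, -4, -7, +5, +9, +3, +5, -2
Step 2: Count signs: positive = 7, negative = 4.
Step 3: Under H0: P(positive) = 0.5, so the number of positives S ~ Bin(11, 0.5).
Step 4: Two-sided exact p-value = sum of Bin(11,0.5) probabilities at or below the observed probability = 0.548828.
Step 5: alpha = 0.1. fail to reject H0.

n_eff = 11, pos = 7, neg = 4, p = 0.548828, fail to reject H0.


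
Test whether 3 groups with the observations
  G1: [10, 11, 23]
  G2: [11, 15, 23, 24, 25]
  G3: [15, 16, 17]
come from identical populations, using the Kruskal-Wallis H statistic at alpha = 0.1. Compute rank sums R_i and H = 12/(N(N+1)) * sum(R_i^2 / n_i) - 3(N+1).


Step 1: Combine all N = 11 observations and assign midranks.
sorted (value, group, rank): (10,G1,1), (11,G1,2.5), (11,G2,2.5), (15,G2,4.5), (15,G3,4.5), (16,G3,6), (17,G3,7), (23,G1,8.5), (23,G2,8.5), (24,G2,10), (25,G2,11)
Step 2: Sum ranks within each group.
R_1 = 12 (n_1 = 3)
R_2 = 36.5 (n_2 = 5)
R_3 = 17.5 (n_3 = 3)
Step 3: H = 12/(N(N+1)) * sum(R_i^2/n_i) - 3(N+1)
     = 12/(11*12) * (12^2/3 + 36.5^2/5 + 17.5^2/3) - 3*12
     = 0.090909 * 416.533 - 36
     = 1.866667.
Step 4: Ties present; correction factor C = 1 - 18/(11^3 - 11) = 0.986364. Corrected H = 1.866667 / 0.986364 = 1.892473.
Step 5: Under H0, H ~ chi^2(2); p-value = 0.388199.
Step 6: alpha = 0.1. fail to reject H0.

H = 1.8925, df = 2, p = 0.388199, fail to reject H0.


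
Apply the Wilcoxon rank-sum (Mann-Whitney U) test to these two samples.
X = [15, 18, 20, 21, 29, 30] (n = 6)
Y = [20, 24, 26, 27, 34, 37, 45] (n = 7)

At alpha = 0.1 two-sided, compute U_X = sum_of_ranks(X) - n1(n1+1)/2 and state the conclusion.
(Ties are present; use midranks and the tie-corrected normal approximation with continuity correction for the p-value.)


Step 1: Combine and sort all 13 observations; assign midranks.
sorted (value, group): (15,X), (18,X), (20,X), (20,Y), (21,X), (24,Y), (26,Y), (27,Y), (29,X), (30,X), (34,Y), (37,Y), (45,Y)
ranks: 15->1, 18->2, 20->3.5, 20->3.5, 21->5, 24->6, 26->7, 27->8, 29->9, 30->10, 34->11, 37->12, 45->13
Step 2: Rank sum for X: R1 = 1 + 2 + 3.5 + 5 + 9 + 10 = 30.5.
Step 3: U_X = R1 - n1(n1+1)/2 = 30.5 - 6*7/2 = 30.5 - 21 = 9.5.
       U_Y = n1*n2 - U_X = 42 - 9.5 = 32.5.
Step 4: Ties are present, so use the tie-corrected normal approximation (with continuity correction) for the p-value.
Step 5: p-value = 0.115582; compare to alpha = 0.1. fail to reject H0.

U_X = 9.5, p = 0.115582, fail to reject H0 at alpha = 0.1.


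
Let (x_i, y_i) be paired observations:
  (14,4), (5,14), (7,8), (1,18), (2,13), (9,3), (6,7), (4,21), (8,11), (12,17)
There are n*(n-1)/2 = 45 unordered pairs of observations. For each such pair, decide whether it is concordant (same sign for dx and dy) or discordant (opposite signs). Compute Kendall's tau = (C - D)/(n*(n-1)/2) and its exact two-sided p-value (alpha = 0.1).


Step 1: Enumerate the 45 unordered pairs (i,j) with i<j and classify each by sign(x_j-x_i) * sign(y_j-y_i).
  (1,2):dx=-9,dy=+10->D; (1,3):dx=-7,dy=+4->D; (1,4):dx=-13,dy=+14->D; (1,5):dx=-12,dy=+9->D
  (1,6):dx=-5,dy=-1->C; (1,7):dx=-8,dy=+3->D; (1,8):dx=-10,dy=+17->D; (1,9):dx=-6,dy=+7->D
  (1,10):dx=-2,dy=+13->D; (2,3):dx=+2,dy=-6->D; (2,4):dx=-4,dy=+4->D; (2,5):dx=-3,dy=-1->C
  (2,6):dx=+4,dy=-11->D; (2,7):dx=+1,dy=-7->D; (2,8):dx=-1,dy=+7->D; (2,9):dx=+3,dy=-3->D
  (2,10):dx=+7,dy=+3->C; (3,4):dx=-6,dy=+10->D; (3,5):dx=-5,dy=+5->D; (3,6):dx=+2,dy=-5->D
  (3,7):dx=-1,dy=-1->C; (3,8):dx=-3,dy=+13->D; (3,9):dx=+1,dy=+3->C; (3,10):dx=+5,dy=+9->C
  (4,5):dx=+1,dy=-5->D; (4,6):dx=+8,dy=-15->D; (4,7):dx=+5,dy=-11->D; (4,8):dx=+3,dy=+3->C
  (4,9):dx=+7,dy=-7->D; (4,10):dx=+11,dy=-1->D; (5,6):dx=+7,dy=-10->D; (5,7):dx=+4,dy=-6->D
  (5,8):dx=+2,dy=+8->C; (5,9):dx=+6,dy=-2->D; (5,10):dx=+10,dy=+4->C; (6,7):dx=-3,dy=+4->D
  (6,8):dx=-5,dy=+18->D; (6,9):dx=-1,dy=+8->D; (6,10):dx=+3,dy=+14->C; (7,8):dx=-2,dy=+14->D
  (7,9):dx=+2,dy=+4->C; (7,10):dx=+6,dy=+10->C; (8,9):dx=+4,dy=-10->D; (8,10):dx=+8,dy=-4->D
  (9,10):dx=+4,dy=+6->C
Step 2: C = 13, D = 32, total pairs = 45.
Step 3: tau = (C - D)/(n(n-1)/2) = (13 - 32)/45 = -0.422222.
Step 4: Exact two-sided p-value (enumerate n! = 3628800 permutations of y under H0): p = 0.108313.
Step 5: alpha = 0.1. fail to reject H0.

tau_b = -0.4222 (C=13, D=32), p = 0.108313, fail to reject H0.


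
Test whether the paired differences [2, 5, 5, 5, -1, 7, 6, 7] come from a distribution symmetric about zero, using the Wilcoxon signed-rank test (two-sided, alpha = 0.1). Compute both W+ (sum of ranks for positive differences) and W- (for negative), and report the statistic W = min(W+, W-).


Step 1: Drop any zero differences (none here) and take |d_i|.
|d| = [2, 5, 5, 5, 1, 7, 6, 7]
Step 2: Midrank |d_i| (ties get averaged ranks).
ranks: |2|->2, |5|->4, |5|->4, |5|->4, |1|->1, |7|->7.5, |6|->6, |7|->7.5
Step 3: Attach original signs; sum ranks with positive sign and with negative sign.
W+ = 2 + 4 + 4 + 4 + 7.5 + 6 + 7.5 = 35
W- = 1 = 1
(Check: W+ + W- = 36 should equal n(n+1)/2 = 36.)
Step 4: Test statistic W = min(W+, W-) = 1.
Step 5: Ties in |d|, so use the tie-corrected normal approximation.
        E[W] = n(n+1)/4 = 8*9/4 = 18.
        Tie groups: |d|=5 (t=3), |d|=7 (t=2); sum(t^3 - t) = 30.
        Var[W] = n(n+1)(2n+1)/24 - sum(t^3-t)/48 = 1224/24 - 30/48 = 50.375.
        z = (W - E[W]) / sqrt(Var[W]) = (1 - 18) / 7.0975 = -2.3952.
        Two-sided p = 2*Phi(z) = 0.016611.
Step 6: alpha = 0.1. reject H0.

W+ = 35, W- = 1, W = min = 1, p = 0.016611, reject H0.


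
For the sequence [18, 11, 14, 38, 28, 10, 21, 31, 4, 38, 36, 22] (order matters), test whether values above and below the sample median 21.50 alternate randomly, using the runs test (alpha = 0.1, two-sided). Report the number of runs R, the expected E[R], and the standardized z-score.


Step 1: Compute median = 21.50; label A = above, B = below.
Labels in order: BBBAABBABAAA  (n_A = 6, n_B = 6)
Step 2: Count runs R = 6.
Step 3: Under H0 (random ordering), E[R] = 2*n_A*n_B/(n_A+n_B) + 1 = 2*6*6/12 + 1 = 7.0000.
        Var[R] = 2*n_A*n_B*(2*n_A*n_B - n_A - n_B) / ((n_A+n_B)^2 * (n_A+n_B-1)) = 4320/1584 = 2.7273.
        SD[R] = 1.6514.
Step 4: Continuity-corrected z = (R + 0.5 - E[R]) / SD[R] = (6 + 0.5 - 7.0000) / 1.6514 = -0.3028.
Step 5: Two-sided p-value via normal approximation = 2*(1 - Phi(|z|)) = 0.762069.
Step 6: alpha = 0.1. fail to reject H0.

R = 6, z = -0.3028, p = 0.762069, fail to reject H0.


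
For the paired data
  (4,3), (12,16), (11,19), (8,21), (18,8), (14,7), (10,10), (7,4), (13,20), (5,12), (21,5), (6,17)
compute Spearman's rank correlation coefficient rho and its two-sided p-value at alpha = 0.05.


Step 1: Rank x and y separately (midranks; no ties here).
rank(x): 4->1, 12->8, 11->7, 8->5, 18->11, 14->10, 10->6, 7->4, 13->9, 5->2, 21->12, 6->3
rank(y): 3->1, 16->8, 19->10, 21->12, 8->5, 7->4, 10->6, 4->2, 20->11, 12->7, 5->3, 17->9
Step 2: d_i = R_x(i) - R_y(i); compute d_i^2.
  (1-1)^2=0, (8-8)^2=0, (7-10)^2=9, (5-12)^2=49, (11-5)^2=36, (10-4)^2=36, (6-6)^2=0, (4-2)^2=4, (9-11)^2=4, (2-7)^2=25, (12-3)^2=81, (3-9)^2=36
sum(d^2) = 280.
Step 3: rho = 1 - 6*280 / (12*(12^2 - 1)) = 1 - 1680/1716 = 0.020979.
Step 4: Under H0, t = rho * sqrt((n-2)/(1-rho^2)) = 0.0664 ~ t(10).
Step 5: Two-sided p-value from the t-distribution with 10 df = 0.948402.
Step 6: alpha = 0.05. fail to reject H0.

rho = 0.0210, p = 0.948402, fail to reject H0 at alpha = 0.05.


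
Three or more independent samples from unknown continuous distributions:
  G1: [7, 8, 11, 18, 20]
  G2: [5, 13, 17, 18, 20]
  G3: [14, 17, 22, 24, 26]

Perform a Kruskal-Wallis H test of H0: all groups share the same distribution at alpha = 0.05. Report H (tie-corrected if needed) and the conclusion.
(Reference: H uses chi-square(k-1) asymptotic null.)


Step 1: Combine all N = 15 observations and assign midranks.
sorted (value, group, rank): (5,G2,1), (7,G1,2), (8,G1,3), (11,G1,4), (13,G2,5), (14,G3,6), (17,G2,7.5), (17,G3,7.5), (18,G1,9.5), (18,G2,9.5), (20,G1,11.5), (20,G2,11.5), (22,G3,13), (24,G3,14), (26,G3,15)
Step 2: Sum ranks within each group.
R_1 = 30 (n_1 = 5)
R_2 = 34.5 (n_2 = 5)
R_3 = 55.5 (n_3 = 5)
Step 3: H = 12/(N(N+1)) * sum(R_i^2/n_i) - 3(N+1)
     = 12/(15*16) * (30^2/5 + 34.5^2/5 + 55.5^2/5) - 3*16
     = 0.050000 * 1034.1 - 48
     = 3.705000.
Step 4: Ties present; correction factor C = 1 - 18/(15^3 - 15) = 0.994643. Corrected H = 3.705000 / 0.994643 = 3.724955.
Step 5: Under H0, H ~ chi^2(2); p-value = 0.155287.
Step 6: alpha = 0.05. fail to reject H0.

H = 3.7250, df = 2, p = 0.155287, fail to reject H0.


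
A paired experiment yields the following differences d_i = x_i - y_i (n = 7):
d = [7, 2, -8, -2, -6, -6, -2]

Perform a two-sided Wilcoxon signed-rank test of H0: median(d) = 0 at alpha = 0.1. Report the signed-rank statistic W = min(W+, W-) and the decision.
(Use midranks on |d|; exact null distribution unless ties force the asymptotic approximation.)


Step 1: Drop any zero differences (none here) and take |d_i|.
|d| = [7, 2, 8, 2, 6, 6, 2]
Step 2: Midrank |d_i| (ties get averaged ranks).
ranks: |7|->6, |2|->2, |8|->7, |2|->2, |6|->4.5, |6|->4.5, |2|->2
Step 3: Attach original signs; sum ranks with positive sign and with negative sign.
W+ = 6 + 2 = 8
W- = 7 + 2 + 4.5 + 4.5 + 2 = 20
(Check: W+ + W- = 28 should equal n(n+1)/2 = 28.)
Step 4: Test statistic W = min(W+, W-) = 8.
Step 5: Ties in |d|, so use the tie-corrected normal approximation.
        E[W] = n(n+1)/4 = 7*8/4 = 14.
        Tie groups: |d|=2 (t=3), |d|=6 (t=2); sum(t^3 - t) = 30.
        Var[W] = n(n+1)(2n+1)/24 - sum(t^3-t)/48 = 840/24 - 30/48 = 34.375.
        z = (W - E[W]) / sqrt(Var[W]) = (8 - 14) / 5.8630 = -1.0234.
        Two-sided p = 2*Phi(z) = 0.306136.
Step 6: alpha = 0.1. fail to reject H0.

W+ = 8, W- = 20, W = min = 8, p = 0.306136, fail to reject H0.


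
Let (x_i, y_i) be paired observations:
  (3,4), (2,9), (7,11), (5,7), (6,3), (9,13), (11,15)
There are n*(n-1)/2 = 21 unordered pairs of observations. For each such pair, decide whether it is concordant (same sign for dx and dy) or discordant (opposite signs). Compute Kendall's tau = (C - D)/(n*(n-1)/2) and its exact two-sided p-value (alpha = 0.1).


Step 1: Enumerate the 21 unordered pairs (i,j) with i<j and classify each by sign(x_j-x_i) * sign(y_j-y_i).
  (1,2):dx=-1,dy=+5->D; (1,3):dx=+4,dy=+7->C; (1,4):dx=+2,dy=+3->C; (1,5):dx=+3,dy=-1->D
  (1,6):dx=+6,dy=+9->C; (1,7):dx=+8,dy=+11->C; (2,3):dx=+5,dy=+2->C; (2,4):dx=+3,dy=-2->D
  (2,5):dx=+4,dy=-6->D; (2,6):dx=+7,dy=+4->C; (2,7):dx=+9,dy=+6->C; (3,4):dx=-2,dy=-4->C
  (3,5):dx=-1,dy=-8->C; (3,6):dx=+2,dy=+2->C; (3,7):dx=+4,dy=+4->C; (4,5):dx=+1,dy=-4->D
  (4,6):dx=+4,dy=+6->C; (4,7):dx=+6,dy=+8->C; (5,6):dx=+3,dy=+10->C; (5,7):dx=+5,dy=+12->C
  (6,7):dx=+2,dy=+2->C
Step 2: C = 16, D = 5, total pairs = 21.
Step 3: tau = (C - D)/(n(n-1)/2) = (16 - 5)/21 = 0.523810.
Step 4: Exact two-sided p-value (enumerate n! = 5040 permutations of y under H0): p = 0.136111.
Step 5: alpha = 0.1. fail to reject H0.

tau_b = 0.5238 (C=16, D=5), p = 0.136111, fail to reject H0.
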